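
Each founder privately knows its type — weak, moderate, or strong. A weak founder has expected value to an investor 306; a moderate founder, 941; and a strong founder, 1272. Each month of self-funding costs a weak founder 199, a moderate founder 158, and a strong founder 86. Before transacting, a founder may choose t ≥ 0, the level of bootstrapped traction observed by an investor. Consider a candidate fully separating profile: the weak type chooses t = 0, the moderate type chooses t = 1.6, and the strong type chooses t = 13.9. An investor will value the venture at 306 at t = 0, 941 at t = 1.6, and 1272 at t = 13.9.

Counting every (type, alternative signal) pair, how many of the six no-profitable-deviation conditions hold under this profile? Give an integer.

Strong (own payoff 1272 − 86×13.9 = 76.6): to t=0 gives 306 → profitable ✗; to t=1.6 gives 941 − 86×1.6 = 803.4 → profitable ✗.
Weak (own payoff 306): to t=1.6 gives 941 − 199×1.6 = 622.6 → profitable ✗; to t=13.9 gives 1272 − 199×13.9 = -1494.1 → no gain ✓.
Moderate (own payoff 941 − 158×1.6 = 688.2): to t=0 gives 306 → no gain ✓; to t=13.9 gives 1272 − 158×13.9 = -924.2 → no gain ✓.
3 of the 6 constraints hold; not an equilibrium.

3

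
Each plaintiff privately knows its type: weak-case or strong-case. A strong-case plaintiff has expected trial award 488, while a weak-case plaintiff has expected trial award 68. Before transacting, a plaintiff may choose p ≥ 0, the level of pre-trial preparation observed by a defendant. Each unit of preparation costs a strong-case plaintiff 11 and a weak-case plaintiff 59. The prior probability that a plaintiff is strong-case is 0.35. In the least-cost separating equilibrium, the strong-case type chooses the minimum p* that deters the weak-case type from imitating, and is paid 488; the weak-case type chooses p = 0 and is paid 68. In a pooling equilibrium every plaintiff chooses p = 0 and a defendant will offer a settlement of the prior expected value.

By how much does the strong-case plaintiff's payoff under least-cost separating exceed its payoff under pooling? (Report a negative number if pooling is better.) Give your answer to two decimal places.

Least-cost separating signal: p* solves 68 = 488 − 59·p*, so p* = (488 − 68)/59 ≈ 7.1186.
Strong-case type's separating payoff: 488 − 11 × p* = 488 − 11 × (488 − 68)/59 = 488 − 4620/59 ≈ 409.6949.
Pooling payoff: 0.35 × 488 + 0.65 × 68 = 215.
Difference: 409.6949 − 215 = 194.6949, i.e. 194.69 to two decimal places.
The strong-case type prefers to separate.

194.69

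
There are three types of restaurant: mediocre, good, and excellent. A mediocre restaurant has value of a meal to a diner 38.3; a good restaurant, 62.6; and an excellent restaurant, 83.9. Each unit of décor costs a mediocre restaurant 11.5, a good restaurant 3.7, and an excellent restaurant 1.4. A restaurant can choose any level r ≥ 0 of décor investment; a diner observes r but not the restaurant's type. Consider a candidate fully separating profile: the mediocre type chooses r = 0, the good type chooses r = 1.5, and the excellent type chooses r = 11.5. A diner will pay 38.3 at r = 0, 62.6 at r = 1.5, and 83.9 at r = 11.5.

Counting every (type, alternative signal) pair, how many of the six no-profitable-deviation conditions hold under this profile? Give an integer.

5

Mediocre (own payoff 38.3): to r=1.5 gives 62.6 − 11.5×1.5 = 45.35 → profitable ✗; to r=11.5 gives 83.9 − 11.5×11.5 = -48.35 → no gain ✓.
Good (own payoff 62.6 − 3.7×1.5 = 57.05): to r=0 gives 38.3 → no gain ✓; to r=11.5 gives 83.9 − 3.7×11.5 = 41.35 → no gain ✓.
Excellent (own payoff 83.9 − 1.4×11.5 = 67.8): to r=0 gives 38.3 → no gain ✓; to r=1.5 gives 62.6 − 1.4×1.5 = 60.5 → no gain ✓.
5 of the 6 constraints hold; not an equilibrium.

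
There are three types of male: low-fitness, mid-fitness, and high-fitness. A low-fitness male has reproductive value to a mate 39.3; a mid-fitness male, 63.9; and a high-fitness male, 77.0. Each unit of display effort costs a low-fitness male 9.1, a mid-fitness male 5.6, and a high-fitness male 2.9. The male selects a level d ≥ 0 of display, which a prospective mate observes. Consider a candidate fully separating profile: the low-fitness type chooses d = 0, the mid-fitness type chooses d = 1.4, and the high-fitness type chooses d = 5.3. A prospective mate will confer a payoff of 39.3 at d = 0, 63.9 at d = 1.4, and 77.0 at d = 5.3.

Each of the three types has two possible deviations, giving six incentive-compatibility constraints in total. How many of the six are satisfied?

High-fitness (own payoff 77.0 − 2.9×5.3 = 61.63): to d=0 gives 39.3 → no gain ✓; to d=1.4 gives 63.9 − 2.9×1.4 = 59.84 → no gain ✓.
Low-fitness (own payoff 39.3): to d=1.4 gives 63.9 − 9.1×1.4 = 51.16 → profitable ✗; to d=5.3 gives 77.0 − 9.1×5.3 = 28.77 → no gain ✓.
Mid-fitness (own payoff 63.9 − 5.6×1.4 = 56.06): to d=0 gives 39.3 → no gain ✓; to d=5.3 gives 77.0 − 5.6×5.3 = 47.32 → no gain ✓.
5 of the 6 constraints hold; not an equilibrium.

5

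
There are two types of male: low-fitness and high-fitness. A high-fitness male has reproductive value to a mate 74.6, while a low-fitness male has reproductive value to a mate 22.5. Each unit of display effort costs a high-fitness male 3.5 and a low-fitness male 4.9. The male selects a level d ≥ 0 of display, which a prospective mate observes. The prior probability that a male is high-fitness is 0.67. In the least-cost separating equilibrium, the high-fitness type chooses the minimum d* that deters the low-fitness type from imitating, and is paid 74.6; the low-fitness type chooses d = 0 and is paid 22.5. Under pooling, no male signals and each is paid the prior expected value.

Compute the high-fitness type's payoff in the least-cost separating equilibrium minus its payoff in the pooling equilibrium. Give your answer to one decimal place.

Least-cost separating signal: d* solves 22.5 = 74.6 − 4.9·d*, so d* = (74.6 − 22.5)/4.9 ≈ 10.6327.
High-fitness type's separating payoff: 74.6 − 3.5 × d* = 74.6 − 3.5 × (74.6 − 22.5)/4.9 = 74.6 − 182.35/4.9 ≈ 37.386.
Pooling payoff: 0.67 × 74.6 + 0.33 × 22.5 = 57.407.
Difference: 37.386 − 57.407 = -20.021, i.e. -20.0 to one decimal place.
The high-fitness type would prefer the pooling outcome.

-20.0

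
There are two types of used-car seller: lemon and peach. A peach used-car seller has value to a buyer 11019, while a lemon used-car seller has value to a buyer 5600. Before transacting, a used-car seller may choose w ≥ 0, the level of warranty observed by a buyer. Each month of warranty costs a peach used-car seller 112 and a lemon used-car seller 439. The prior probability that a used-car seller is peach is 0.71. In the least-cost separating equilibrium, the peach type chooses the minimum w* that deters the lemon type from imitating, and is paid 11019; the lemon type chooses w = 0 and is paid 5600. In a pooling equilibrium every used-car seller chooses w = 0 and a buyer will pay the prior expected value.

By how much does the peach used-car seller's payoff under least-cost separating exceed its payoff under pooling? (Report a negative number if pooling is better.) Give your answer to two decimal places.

Least-cost separating signal: w* solves 5600 = 11019 − 439·w*, so w* = (11019 − 5600)/439 ≈ 12.3440.
Peach type's separating payoff: 11019 − 112 × w* = 11019 − 112 × (11019 − 5600)/439 = 11019 − 606928/439 ≈ 9636.4761.
Pooling payoff: 0.71 × 11019 + 0.29 × 5600 = 9447.49.
Difference: 9636.4761 − 9447.49 = 188.9861, i.e. 188.99 to two decimal places.
The peach type prefers to separate.

188.99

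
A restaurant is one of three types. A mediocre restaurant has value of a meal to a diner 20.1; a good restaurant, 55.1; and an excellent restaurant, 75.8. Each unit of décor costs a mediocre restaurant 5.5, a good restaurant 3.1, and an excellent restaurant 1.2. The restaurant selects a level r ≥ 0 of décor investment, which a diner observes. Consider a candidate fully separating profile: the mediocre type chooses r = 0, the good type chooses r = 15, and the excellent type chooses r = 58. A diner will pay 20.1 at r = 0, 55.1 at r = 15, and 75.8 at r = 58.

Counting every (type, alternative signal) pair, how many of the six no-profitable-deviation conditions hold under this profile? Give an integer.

3

Excellent (own payoff 75.8 − 1.2×58 = 6.2): to r=0 gives 20.1 → profitable ✗; to r=15 gives 55.1 − 1.2×15 = 37.1 → profitable ✗.
Mediocre (own payoff 20.1): to r=15 gives 55.1 − 5.5×15 = -27.4 → no gain ✓; to r=58 gives 75.8 − 5.5×58 = -243.2 → no gain ✓.
Good (own payoff 55.1 − 3.1×15 = 8.6): to r=0 gives 20.1 → profitable ✗; to r=58 gives 75.8 − 3.1×58 = -104 → no gain ✓.
3 of the 6 constraints hold; not an equilibrium.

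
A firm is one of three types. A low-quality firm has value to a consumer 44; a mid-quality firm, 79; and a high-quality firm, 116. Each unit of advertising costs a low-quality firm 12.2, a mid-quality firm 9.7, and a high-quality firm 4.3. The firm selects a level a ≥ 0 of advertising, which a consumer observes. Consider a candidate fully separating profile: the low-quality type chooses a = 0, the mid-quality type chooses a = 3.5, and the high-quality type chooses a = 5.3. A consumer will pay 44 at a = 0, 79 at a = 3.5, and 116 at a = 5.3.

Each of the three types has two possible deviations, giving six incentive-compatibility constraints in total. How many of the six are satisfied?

4

Low-quality (own payoff 44): to a=3.5 gives 79 − 12.2×3.5 = 36.3 → no gain ✓; to a=5.3 gives 116 − 12.2×5.3 = 51.34 → profitable ✗.
High-quality (own payoff 116 − 4.3×5.3 = 93.21): to a=0 gives 44 → no gain ✓; to a=3.5 gives 79 − 4.3×3.5 = 63.95 → no gain ✓.
Mid-quality (own payoff 79 − 9.7×3.5 = 45.05): to a=0 gives 44 → no gain ✓; to a=5.3 gives 116 − 9.7×5.3 = 64.59 → profitable ✗.
4 of the 6 constraints hold; not an equilibrium.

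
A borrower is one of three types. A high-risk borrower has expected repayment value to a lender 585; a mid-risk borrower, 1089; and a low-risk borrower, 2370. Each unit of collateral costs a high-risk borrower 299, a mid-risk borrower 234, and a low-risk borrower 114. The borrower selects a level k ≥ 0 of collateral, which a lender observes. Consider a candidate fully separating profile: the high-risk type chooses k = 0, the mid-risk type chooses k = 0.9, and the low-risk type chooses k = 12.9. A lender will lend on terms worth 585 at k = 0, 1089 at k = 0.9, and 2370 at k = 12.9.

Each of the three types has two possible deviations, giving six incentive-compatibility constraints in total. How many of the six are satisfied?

High-risk (own payoff 585): to k=0.9 gives 1089 − 299×0.9 = 819.9 → profitable ✗; to k=12.9 gives 2370 − 299×12.9 = -1487.1 → no gain ✓.
Mid-risk (own payoff 1089 − 234×0.9 = 878.4): to k=0 gives 585 → no gain ✓; to k=12.9 gives 2370 − 234×12.9 = -648.6 → no gain ✓.
Low-risk (own payoff 2370 − 114×12.9 = 899.4): to k=0 gives 585 → no gain ✓; to k=0.9 gives 1089 − 114×0.9 = 986.4 → profitable ✗.
4 of the 6 constraints hold; not an equilibrium.

4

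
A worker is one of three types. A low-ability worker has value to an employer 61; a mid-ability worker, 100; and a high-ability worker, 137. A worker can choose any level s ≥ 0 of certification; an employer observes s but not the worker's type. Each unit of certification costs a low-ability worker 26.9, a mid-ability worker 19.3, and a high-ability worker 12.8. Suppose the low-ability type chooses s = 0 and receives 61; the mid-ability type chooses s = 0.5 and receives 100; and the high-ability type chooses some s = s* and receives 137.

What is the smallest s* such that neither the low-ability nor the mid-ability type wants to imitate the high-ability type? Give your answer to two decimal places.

Mid-ability type (on-path payoff 100 − 19.3×0.5 = 90.35) won't mimic when 90.35 ≥ 137 − 19.3·s*, i.e. s* ≥ 2.42.
Low-ability type (on-path payoff 61) won't mimic when 61 ≥ 137 − 26.9·s*, i.e. s* ≥ 2.83.
Both must hold, so s* = max(2.83, 2.42) = 2.83. The low-ability type's constraint binds.

2.83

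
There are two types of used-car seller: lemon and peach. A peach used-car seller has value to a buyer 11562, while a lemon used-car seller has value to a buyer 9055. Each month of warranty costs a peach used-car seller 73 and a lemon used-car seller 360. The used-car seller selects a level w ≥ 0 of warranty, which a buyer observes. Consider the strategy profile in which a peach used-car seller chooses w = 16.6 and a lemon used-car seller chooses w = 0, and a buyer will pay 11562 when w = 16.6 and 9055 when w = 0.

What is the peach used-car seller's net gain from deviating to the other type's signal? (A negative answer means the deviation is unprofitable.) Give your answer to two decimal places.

-1295.20

Playing w = 16.6 the peach used-car seller receives 11562 − 73 × 16.6 = 10350.2.
Deviating to w = 0 yields 9055 instead.
Gain from deviating: 9055 − 10350.2 = -1295.20.
The gain is negative, so the peach type's incentive-compatibility constraint is satisfied.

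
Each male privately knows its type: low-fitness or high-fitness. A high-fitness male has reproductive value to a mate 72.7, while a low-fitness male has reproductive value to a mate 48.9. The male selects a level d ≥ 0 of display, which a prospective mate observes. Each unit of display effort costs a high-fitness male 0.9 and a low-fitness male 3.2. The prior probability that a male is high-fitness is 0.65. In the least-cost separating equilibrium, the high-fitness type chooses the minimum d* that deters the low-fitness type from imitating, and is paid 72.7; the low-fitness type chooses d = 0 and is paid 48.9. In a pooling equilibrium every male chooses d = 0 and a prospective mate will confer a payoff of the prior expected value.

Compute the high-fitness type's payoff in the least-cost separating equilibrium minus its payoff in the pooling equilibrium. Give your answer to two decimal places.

Least-cost separating signal: d* solves 48.9 = 72.7 − 3.2·d*, so d* = (72.7 − 48.9)/3.2 = 7.4375.
High-fitness type's separating payoff: 72.7 − 0.9 × d* = 72.7 − 0.9 × (72.7 − 48.9)/3.2 = 72.7 − 21.42/3.2 ≈ 66.0063.
Pooling payoff: 0.65 × 72.7 + 0.35 × 48.9 = 64.37.
Difference: 66.0063 − 64.37 = 1.6363, i.e. 1.64 to two decimal places.
The high-fitness type prefers to separate.

1.64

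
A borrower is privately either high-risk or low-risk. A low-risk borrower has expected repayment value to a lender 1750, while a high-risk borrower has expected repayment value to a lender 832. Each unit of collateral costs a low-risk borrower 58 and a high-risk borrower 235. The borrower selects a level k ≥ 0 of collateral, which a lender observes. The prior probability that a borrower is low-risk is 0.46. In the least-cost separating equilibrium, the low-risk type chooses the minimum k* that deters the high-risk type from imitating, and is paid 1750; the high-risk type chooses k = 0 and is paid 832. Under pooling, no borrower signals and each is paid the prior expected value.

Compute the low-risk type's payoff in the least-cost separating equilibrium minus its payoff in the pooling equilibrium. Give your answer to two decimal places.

269.15

Least-cost separating signal: k* solves 832 = 1750 − 235·k*, so k* = (1750 − 832)/235 ≈ 3.9064.
Low-risk type's separating payoff: 1750 − 58 × k* = 1750 − 58 × (1750 − 832)/235 = 1750 − 53244/235 ≈ 1523.4298.
Pooling payoff: 0.46 × 1750 + 0.54 × 832 = 1254.28.
Difference: 1523.4298 − 1254.28 = 269.1498, i.e. 269.15 to two decimal places.
The low-risk type prefers to separate.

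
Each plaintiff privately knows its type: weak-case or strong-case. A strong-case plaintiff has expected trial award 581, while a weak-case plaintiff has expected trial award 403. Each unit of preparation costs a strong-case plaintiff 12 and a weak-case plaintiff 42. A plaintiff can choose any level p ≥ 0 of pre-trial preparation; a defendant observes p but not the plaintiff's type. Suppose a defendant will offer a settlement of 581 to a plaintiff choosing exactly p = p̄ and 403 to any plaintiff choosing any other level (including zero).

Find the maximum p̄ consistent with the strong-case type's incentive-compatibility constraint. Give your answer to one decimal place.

14.8

Choosing p̄ yields the strong-case type 581 − 12·p̄; choosing zero yields 403.
The strong-case type is indifferent at 581 − 12·p̄ = 403, i.e. p̄ = (581 − 403) / 12 ≈ 14.8.
For any p̄ above 14.8 the strong-case type would rather pool at zero, so separation collapses.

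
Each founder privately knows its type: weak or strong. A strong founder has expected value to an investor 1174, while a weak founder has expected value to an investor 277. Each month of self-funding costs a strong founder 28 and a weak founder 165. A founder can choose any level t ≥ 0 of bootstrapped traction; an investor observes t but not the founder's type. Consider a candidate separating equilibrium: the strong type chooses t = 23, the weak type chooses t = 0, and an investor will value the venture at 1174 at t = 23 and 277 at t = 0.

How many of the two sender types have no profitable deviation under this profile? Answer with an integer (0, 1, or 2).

2

Strong type: signal → 1174 − 28 × 23 = 530; deviate to 0 → 277. IC holds (530 ≥ 277).
Weak type: stay at 0 → 277; mimic → 1174 − 165 × 23 = -2621. IC holds (277 ≥ -2621).
2 of 2 constraints hold, so this is a separating equilibrium.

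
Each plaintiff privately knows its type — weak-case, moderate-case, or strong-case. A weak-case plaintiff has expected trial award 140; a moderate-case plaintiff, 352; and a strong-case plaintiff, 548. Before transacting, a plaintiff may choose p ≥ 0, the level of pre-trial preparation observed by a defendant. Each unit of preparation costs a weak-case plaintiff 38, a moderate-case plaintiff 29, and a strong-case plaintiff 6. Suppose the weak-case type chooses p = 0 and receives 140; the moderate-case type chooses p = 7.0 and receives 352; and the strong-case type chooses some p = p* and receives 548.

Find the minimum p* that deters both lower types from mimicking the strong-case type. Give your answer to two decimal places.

Moderate-case type (on-path payoff 352 − 29×7.0 = 149) won't mimic when 149 ≥ 548 − 29·p*, i.e. p* ≥ 13.76.
Weak-case type (on-path payoff 140) won't mimic when 140 ≥ 548 − 38·p*, i.e. p* ≥ 10.74.
Both must hold, so p* = max(10.74, 13.76) = 13.76. The moderate-case type's constraint binds.

13.76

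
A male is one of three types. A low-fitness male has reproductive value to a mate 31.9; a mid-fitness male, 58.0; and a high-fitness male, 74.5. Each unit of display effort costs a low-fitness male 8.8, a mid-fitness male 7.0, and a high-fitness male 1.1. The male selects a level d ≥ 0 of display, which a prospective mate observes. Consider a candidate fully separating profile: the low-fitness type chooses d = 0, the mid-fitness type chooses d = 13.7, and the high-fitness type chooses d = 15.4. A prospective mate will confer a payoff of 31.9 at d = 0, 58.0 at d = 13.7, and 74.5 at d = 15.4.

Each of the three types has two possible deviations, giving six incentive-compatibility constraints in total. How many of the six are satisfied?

Low-fitness (own payoff 31.9): to d=13.7 gives 58.0 − 8.8×13.7 = -62.56 → no gain ✓; to d=15.4 gives 74.5 − 8.8×15.4 = -61.02 → no gain ✓.
High-fitness (own payoff 74.5 − 1.1×15.4 = 57.56): to d=0 gives 31.9 → no gain ✓; to d=13.7 gives 58.0 − 1.1×13.7 = 42.93 → no gain ✓.
Mid-fitness (own payoff 58.0 − 7.0×13.7 = -37.9): to d=0 gives 31.9 → profitable ✗; to d=15.4 gives 74.5 − 7.0×15.4 = -33.3 → profitable ✗.
4 of the 6 constraints hold; not an equilibrium.

4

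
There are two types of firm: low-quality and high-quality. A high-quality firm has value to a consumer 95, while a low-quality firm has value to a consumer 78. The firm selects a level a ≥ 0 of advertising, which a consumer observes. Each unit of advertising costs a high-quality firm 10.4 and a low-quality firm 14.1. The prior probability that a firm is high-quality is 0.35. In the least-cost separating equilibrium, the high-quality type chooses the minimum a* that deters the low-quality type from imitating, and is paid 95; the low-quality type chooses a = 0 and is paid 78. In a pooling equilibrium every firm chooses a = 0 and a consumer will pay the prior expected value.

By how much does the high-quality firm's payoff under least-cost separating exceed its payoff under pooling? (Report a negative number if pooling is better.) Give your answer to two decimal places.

Least-cost separating signal: a* solves 78 = 95 − 14.1·a*, so a* = (95 − 78)/14.1 ≈ 1.2057.
High-quality type's separating payoff: 95 − 10.4 × a* = 95 − 10.4 × (95 − 78)/14.1 = 95 − 176.8/14.1 ≈ 82.4610.
Pooling payoff: 0.35 × 95 + 0.65 × 78 = 83.95.
Difference: 82.4610 − 83.95 = -1.489, i.e. -1.49 to two decimal places.
The high-quality type would prefer the pooling outcome.

-1.49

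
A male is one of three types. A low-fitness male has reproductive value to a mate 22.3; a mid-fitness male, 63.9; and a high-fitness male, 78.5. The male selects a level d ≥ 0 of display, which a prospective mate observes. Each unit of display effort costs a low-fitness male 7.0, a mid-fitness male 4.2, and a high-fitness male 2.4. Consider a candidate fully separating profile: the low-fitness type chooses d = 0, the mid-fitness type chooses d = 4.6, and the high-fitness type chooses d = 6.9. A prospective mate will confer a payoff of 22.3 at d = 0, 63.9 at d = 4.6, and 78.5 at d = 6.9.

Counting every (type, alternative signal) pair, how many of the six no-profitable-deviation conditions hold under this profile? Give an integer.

3

High-fitness (own payoff 78.5 − 2.4×6.9 = 61.94): to d=0 gives 22.3 → no gain ✓; to d=4.6 gives 63.9 − 2.4×4.6 = 52.86 → no gain ✓.
Low-fitness (own payoff 22.3): to d=4.6 gives 63.9 − 7.0×4.6 = 31.7 → profitable ✗; to d=6.9 gives 78.5 − 7.0×6.9 = 30.2 → profitable ✗.
Mid-fitness (own payoff 63.9 − 4.2×4.6 = 44.58): to d=0 gives 22.3 → no gain ✓; to d=6.9 gives 78.5 − 4.2×6.9 = 49.52 → profitable ✗.
3 of the 6 constraints hold; not an equilibrium.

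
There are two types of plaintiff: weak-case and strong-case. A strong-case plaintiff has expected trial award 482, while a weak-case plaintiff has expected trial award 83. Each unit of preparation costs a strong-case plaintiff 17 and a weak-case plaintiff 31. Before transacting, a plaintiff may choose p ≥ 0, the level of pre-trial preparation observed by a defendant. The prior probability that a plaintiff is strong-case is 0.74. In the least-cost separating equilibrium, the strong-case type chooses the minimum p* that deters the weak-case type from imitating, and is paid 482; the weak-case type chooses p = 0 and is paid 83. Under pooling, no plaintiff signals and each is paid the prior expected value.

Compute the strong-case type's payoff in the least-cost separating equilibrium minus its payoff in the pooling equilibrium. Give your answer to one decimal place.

Least-cost separating signal: p* solves 83 = 482 − 31·p*, so p* = (482 − 83)/31 ≈ 12.8710.
Strong-case type's separating payoff: 482 − 17 × p* = 482 − 17 × (482 − 83)/31 = 482 − 6783/31 ≈ 263.194.
Pooling payoff: 0.74 × 482 + 0.26 × 83 = 378.26.
Difference: 263.194 − 378.26 = -115.066, i.e. -115.1 to one decimal place.
The strong-case type would prefer the pooling outcome.

-115.1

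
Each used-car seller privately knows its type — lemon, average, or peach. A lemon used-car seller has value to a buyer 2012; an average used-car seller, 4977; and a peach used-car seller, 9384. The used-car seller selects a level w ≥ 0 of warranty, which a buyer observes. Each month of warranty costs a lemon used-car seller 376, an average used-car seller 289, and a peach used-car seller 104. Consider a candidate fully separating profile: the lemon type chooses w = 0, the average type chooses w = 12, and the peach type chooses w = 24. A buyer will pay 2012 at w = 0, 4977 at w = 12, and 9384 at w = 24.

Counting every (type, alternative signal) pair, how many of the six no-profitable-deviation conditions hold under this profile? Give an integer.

4

Average (own payoff 4977 − 289×12 = 1509): to w=0 gives 2012 → profitable ✗; to w=24 gives 9384 − 289×24 = 2448 → profitable ✗.
Peach (own payoff 9384 − 104×24 = 6888): to w=0 gives 2012 → no gain ✓; to w=12 gives 4977 − 104×12 = 3729 → no gain ✓.
Lemon (own payoff 2012): to w=12 gives 4977 − 376×12 = 465 → no gain ✓; to w=24 gives 9384 − 376×24 = 360 → no gain ✓.
4 of the 6 constraints hold; not an equilibrium.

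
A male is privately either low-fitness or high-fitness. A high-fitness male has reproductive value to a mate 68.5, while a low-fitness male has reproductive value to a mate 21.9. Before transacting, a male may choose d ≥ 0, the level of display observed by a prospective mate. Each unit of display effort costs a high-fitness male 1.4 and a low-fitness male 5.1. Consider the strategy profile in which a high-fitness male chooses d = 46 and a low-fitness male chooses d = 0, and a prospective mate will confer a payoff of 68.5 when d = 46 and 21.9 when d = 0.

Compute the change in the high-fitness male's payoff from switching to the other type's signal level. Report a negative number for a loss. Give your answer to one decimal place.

17.8

Playing d = 46 the high-fitness male receives 68.5 − 1.4 × 46 = 4.1.
Deviating to d = 0 yields 21.9 instead.
Gain from deviating: 21.9 − 4.1 = 17.8.
The gain is positive, so the high-fitness type's incentive-compatibility constraint is violated — this profile is not a separating equilibrium.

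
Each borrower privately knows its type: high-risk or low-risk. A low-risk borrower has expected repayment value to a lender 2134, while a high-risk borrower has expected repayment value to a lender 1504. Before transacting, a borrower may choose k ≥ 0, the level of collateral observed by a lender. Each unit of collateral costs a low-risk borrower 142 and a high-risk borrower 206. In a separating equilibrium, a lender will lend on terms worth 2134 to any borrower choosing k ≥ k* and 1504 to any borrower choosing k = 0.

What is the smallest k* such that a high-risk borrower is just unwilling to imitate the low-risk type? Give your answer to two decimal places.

A high-risk borrower choosing k = 0 receives 1504.
Imitating at k* instead would pay 2134 at cost 206·k*, netting 2134 − 206·k*.
Indifference: 1504 = 2134 − 206·k*, so k* = (2134 − 1504) / 206 ≈ 3.06.
This is the high-risk type's binding incentive-compatibility constraint; any k ≥ 3.06 sustains separation on that side.

3.06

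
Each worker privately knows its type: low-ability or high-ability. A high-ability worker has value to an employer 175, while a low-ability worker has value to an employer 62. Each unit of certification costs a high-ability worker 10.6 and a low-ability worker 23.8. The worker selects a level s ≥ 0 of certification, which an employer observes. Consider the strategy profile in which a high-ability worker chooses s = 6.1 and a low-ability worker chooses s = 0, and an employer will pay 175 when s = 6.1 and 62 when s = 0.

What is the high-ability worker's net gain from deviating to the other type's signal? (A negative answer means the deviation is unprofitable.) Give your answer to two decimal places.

-48.34

Playing s = 6.1 the high-ability worker receives 175 − 10.6 × 6.1 = 110.34.
Deviating to s = 0 yields 62 instead.
Gain from deviating: 62 − 110.34 = -48.34.
The gain is negative, so the high-ability type's incentive-compatibility constraint is satisfied.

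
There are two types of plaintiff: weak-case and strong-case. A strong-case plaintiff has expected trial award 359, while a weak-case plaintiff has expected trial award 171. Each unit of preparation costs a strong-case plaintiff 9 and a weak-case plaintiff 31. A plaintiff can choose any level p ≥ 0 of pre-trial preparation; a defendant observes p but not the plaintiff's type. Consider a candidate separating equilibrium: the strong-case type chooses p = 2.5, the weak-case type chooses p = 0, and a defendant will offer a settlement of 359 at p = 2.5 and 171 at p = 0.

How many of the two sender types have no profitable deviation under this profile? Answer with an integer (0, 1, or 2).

Weak-case type: stay at 0 → 171; mimic → 359 − 31 × 2.5 = 281.5. IC fails (171 < 281.5).
Strong-case type: signal → 359 − 9 × 2.5 = 336.5; deviate to 0 → 171. IC holds (336.5 ≥ 171).
1 of 2 constraints hold, so this profile is not an equilibrium.

1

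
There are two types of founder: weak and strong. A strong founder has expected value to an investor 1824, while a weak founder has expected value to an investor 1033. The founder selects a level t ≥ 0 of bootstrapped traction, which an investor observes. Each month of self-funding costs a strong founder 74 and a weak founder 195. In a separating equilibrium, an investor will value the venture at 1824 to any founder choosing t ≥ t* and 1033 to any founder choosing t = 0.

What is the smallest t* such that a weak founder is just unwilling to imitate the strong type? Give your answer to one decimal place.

4.1

A weak founder choosing t = 0 receives 1033.
Imitating at t* instead would pay 1824 at cost 195·t*, netting 1824 − 195·t*.
Indifference: 1033 = 1824 − 195·t*, so t* = (1824 − 1033) / 195 ≈ 4.1.
At t* the weak type's incentive constraint just binds; the strong type strictly prefers t* since its per-unit cost is lower.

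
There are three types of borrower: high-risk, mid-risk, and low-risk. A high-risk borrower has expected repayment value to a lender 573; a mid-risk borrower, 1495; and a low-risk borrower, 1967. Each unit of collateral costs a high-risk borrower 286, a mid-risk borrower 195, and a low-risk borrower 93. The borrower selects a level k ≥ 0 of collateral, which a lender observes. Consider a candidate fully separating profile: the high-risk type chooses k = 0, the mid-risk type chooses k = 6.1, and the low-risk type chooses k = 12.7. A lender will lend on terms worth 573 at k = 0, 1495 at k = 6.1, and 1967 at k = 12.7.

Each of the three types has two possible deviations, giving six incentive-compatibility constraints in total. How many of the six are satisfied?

4

High-risk (own payoff 573): to k=6.1 gives 1495 − 286×6.1 = -249.6 → no gain ✓; to k=12.7 gives 1967 − 286×12.7 = -1665.2 → no gain ✓.
Mid-risk (own payoff 1495 − 195×6.1 = 305.5): to k=0 gives 573 → profitable ✗; to k=12.7 gives 1967 − 195×12.7 = -509.5 → no gain ✓.
Low-risk (own payoff 1967 − 93×12.7 = 785.9): to k=0 gives 573 → no gain ✓; to k=6.1 gives 1495 − 93×6.1 = 927.7 → profitable ✗.
4 of the 6 constraints hold; not an equilibrium.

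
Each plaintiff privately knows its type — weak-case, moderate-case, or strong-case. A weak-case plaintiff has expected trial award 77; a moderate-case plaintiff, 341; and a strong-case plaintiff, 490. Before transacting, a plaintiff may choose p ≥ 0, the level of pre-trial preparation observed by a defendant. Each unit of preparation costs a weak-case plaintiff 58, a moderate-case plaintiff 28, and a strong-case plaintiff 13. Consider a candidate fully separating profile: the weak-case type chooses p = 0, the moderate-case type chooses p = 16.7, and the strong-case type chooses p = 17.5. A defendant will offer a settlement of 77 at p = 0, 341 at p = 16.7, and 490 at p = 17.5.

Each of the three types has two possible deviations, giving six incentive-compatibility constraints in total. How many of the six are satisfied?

Moderate-case (own payoff 341 − 28×16.7 = -126.6): to p=0 gives 77 → profitable ✗; to p=17.5 gives 490 − 28×17.5 = 0 → profitable ✗.
Weak-case (own payoff 77): to p=16.7 gives 341 − 58×16.7 = -627.6 → no gain ✓; to p=17.5 gives 490 − 58×17.5 = -525 → no gain ✓.
Strong-case (own payoff 490 − 13×17.5 = 262.5): to p=0 gives 77 → no gain ✓; to p=16.7 gives 341 − 13×16.7 = 123.9 → no gain ✓.
4 of the 6 constraints hold; not an equilibrium.

4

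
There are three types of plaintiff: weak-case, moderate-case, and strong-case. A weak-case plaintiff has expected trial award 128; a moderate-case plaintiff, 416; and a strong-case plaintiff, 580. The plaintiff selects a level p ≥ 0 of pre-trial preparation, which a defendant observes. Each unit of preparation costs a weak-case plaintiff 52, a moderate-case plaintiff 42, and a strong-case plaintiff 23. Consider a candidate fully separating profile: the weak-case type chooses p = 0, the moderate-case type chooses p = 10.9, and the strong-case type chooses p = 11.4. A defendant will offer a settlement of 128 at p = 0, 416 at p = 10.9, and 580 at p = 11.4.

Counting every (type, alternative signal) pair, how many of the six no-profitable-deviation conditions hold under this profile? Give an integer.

4

Weak-case (own payoff 128): to p=10.9 gives 416 − 52×10.9 = -150.8 → no gain ✓; to p=11.4 gives 580 − 52×11.4 = -12.8 → no gain ✓.
Moderate-case (own payoff 416 − 42×10.9 = -41.8): to p=0 gives 128 → profitable ✗; to p=11.4 gives 580 − 42×11.4 = 101.2 → profitable ✗.
Strong-case (own payoff 580 − 23×11.4 = 317.8): to p=0 gives 128 → no gain ✓; to p=10.9 gives 416 − 23×10.9 = 165.3 → no gain ✓.
4 of the 6 constraints hold; not an equilibrium.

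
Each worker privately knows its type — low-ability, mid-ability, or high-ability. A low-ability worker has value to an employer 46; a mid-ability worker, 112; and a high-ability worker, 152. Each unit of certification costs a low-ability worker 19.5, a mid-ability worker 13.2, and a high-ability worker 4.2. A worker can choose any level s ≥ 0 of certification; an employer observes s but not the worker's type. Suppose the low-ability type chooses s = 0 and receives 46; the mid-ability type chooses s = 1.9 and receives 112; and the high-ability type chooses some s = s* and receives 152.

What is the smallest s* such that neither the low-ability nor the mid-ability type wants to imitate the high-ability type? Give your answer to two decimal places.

5.44

Mid-ability type (on-path payoff 112 − 13.2×1.9 = 86.92) won't mimic when 86.92 ≥ 152 − 13.2·s*, i.e. s* ≥ 4.93.
Low-ability type (on-path payoff 46) won't mimic when 46 ≥ 152 − 19.5·s*, i.e. s* ≥ 5.44.
Both must hold, so s* = max(5.44, 4.93) = 5.44. The low-ability type's constraint binds.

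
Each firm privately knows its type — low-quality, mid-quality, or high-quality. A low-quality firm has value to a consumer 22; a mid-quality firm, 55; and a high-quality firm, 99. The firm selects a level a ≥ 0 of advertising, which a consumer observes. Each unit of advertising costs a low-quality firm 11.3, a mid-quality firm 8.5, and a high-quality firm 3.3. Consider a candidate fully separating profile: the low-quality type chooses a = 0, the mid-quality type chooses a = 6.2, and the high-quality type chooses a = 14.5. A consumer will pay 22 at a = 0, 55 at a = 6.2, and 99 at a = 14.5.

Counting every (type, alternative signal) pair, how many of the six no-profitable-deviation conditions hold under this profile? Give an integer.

High-quality (own payoff 99 − 3.3×14.5 = 51.15): to a=0 gives 22 → no gain ✓; to a=6.2 gives 55 − 3.3×6.2 = 34.54 → no gain ✓.
Low-quality (own payoff 22): to a=6.2 gives 55 − 11.3×6.2 = -15.06 → no gain ✓; to a=14.5 gives 99 − 11.3×14.5 = -64.85 → no gain ✓.
Mid-quality (own payoff 55 − 8.5×6.2 = 2.3): to a=0 gives 22 → profitable ✗; to a=14.5 gives 99 − 8.5×14.5 = -24.25 → no gain ✓.
5 of the 6 constraints hold; not an equilibrium.

5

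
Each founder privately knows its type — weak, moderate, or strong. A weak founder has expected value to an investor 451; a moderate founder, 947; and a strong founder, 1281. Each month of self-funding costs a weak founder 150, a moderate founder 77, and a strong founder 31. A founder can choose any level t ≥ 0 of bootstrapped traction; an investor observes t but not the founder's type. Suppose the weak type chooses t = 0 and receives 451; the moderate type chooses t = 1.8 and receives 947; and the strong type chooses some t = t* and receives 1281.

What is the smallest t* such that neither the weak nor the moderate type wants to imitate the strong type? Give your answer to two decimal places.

6.14

Weak type (on-path payoff 451) won't mimic when 451 ≥ 1281 − 150·t*, i.e. t* ≥ 5.53.
Moderate type (on-path payoff 947 − 77×1.8 = 808.4) won't mimic when 808.4 ≥ 1281 − 77·t*, i.e. t* ≥ 6.14.
Both must hold, so t* = max(5.53, 6.14) = 6.14. The moderate type's constraint binds.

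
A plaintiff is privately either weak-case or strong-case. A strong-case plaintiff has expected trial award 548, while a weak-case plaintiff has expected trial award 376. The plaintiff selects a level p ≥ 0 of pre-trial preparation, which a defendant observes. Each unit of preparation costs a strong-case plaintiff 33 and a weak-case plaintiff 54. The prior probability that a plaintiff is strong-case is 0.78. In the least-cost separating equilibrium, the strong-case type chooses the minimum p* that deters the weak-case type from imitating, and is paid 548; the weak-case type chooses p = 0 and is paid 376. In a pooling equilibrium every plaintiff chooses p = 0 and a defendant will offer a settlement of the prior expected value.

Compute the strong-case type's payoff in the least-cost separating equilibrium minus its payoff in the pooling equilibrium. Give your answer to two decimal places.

Least-cost separating signal: p* solves 376 = 548 − 54·p*, so p* = (548 − 376)/54 ≈ 3.1852.
Strong-case type's separating payoff: 548 − 33 × p* = 548 − 33 × (548 − 376)/54 = 548 − 5676/54 ≈ 442.8889.
Pooling payoff: 0.78 × 548 + 0.22 × 376 = 510.16.
Difference: 442.8889 − 510.16 = -67.2711, i.e. -67.27 to two decimal places.
The strong-case type would prefer the pooling outcome.

-67.27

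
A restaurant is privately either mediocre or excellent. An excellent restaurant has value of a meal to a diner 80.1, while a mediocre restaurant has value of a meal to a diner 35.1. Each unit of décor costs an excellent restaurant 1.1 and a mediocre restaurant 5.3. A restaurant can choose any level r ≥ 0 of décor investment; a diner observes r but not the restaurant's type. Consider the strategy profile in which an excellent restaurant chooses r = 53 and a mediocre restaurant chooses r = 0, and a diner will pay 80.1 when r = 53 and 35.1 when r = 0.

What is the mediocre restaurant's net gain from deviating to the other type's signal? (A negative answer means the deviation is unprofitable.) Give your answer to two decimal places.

-235.90

Playing r = 0 the mediocre restaurant receives 35.1.
Deviating to r = 53 brings payment 80.1 at cost 5.3 × 53 = 280.9, netting -200.8.
Gain from deviating: -200.8 − 35.1 = -235.90.
The gain is negative, so the mediocre type's incentive-compatibility constraint is satisfied.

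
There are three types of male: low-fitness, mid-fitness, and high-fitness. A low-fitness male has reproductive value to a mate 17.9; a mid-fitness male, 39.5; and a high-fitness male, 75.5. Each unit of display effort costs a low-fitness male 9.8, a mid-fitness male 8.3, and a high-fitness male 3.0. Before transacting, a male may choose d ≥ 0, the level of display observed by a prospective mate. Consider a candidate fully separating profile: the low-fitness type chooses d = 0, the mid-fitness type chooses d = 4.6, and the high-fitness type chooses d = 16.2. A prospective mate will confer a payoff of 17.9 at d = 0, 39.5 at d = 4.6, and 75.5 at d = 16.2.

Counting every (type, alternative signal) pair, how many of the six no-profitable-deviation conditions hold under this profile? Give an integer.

Mid-fitness (own payoff 39.5 − 8.3×4.6 = 1.32): to d=0 gives 17.9 → profitable ✗; to d=16.2 gives 75.5 − 8.3×16.2 = -58.96 → no gain ✓.
High-fitness (own payoff 75.5 − 3.0×16.2 = 26.9): to d=0 gives 17.9 → no gain ✓; to d=4.6 gives 39.5 − 3.0×4.6 = 25.7 → no gain ✓.
Low-fitness (own payoff 17.9): to d=4.6 gives 39.5 − 9.8×4.6 = -5.58 → no gain ✓; to d=16.2 gives 75.5 − 9.8×16.2 = -83.26 → no gain ✓.
5 of the 6 constraints hold; not an equilibrium.

5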